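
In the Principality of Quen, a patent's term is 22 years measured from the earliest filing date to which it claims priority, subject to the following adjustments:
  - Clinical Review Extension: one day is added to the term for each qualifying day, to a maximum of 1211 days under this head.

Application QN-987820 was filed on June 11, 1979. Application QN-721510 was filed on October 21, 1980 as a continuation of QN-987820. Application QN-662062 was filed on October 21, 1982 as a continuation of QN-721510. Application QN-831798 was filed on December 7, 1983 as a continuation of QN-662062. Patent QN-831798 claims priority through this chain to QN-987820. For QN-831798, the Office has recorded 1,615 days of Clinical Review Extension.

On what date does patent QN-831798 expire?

2004-10-04

Earliest priority filing: 11 June 1979.
Base term: 11 June 1979 + 22 years → 11 June 2001.
Clinical Review Extension: 1615 days claimed exceeds the 1211-day cap, so +1211 days → 4 October 2004.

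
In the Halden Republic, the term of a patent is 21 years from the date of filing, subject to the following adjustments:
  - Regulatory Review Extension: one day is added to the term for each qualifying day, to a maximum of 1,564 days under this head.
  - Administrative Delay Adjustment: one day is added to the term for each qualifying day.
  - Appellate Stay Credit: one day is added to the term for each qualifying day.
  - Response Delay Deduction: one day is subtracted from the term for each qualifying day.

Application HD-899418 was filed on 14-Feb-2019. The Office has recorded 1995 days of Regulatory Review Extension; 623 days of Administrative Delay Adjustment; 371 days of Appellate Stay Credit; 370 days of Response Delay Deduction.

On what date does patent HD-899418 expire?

2046-02-10

Base term: filing date + 21 years → 14 February 2040.
Regulatory Review Extension: 1995 days claimed exceeds the 1564-day cap, so +1564 days → 27 May 2044.
Administrative Delay Adjustment: +623 days → 9 February 2046.
Appellate Stay Credit: +371 days → 15 February 2047.
Response Delay Deduction: −370 days → 10 February 2046.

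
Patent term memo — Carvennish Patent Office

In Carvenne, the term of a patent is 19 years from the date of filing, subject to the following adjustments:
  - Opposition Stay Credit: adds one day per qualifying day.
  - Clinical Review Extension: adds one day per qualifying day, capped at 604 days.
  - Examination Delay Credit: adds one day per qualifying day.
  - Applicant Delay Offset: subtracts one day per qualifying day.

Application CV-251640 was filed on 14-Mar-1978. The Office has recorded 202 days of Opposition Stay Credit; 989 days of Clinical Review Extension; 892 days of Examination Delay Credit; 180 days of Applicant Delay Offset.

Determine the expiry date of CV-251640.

2001-05-10

Base term: filing date + 19 years → 14 March 1997.
Opposition Stay Credit: +202 days → 2 October 1997.
Clinical Review Extension: 989 days claimed exceeds the 604-day cap, so +604 days → 29 May 1999.
Examination Delay Credit: +892 days → 6 November 2001.
Applicant Delay Offset: −180 days → 10 May 2001.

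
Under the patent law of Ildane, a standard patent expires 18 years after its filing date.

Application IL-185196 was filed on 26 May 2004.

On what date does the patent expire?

Filing date + 18 years → 26 May 2022.

2022-05-26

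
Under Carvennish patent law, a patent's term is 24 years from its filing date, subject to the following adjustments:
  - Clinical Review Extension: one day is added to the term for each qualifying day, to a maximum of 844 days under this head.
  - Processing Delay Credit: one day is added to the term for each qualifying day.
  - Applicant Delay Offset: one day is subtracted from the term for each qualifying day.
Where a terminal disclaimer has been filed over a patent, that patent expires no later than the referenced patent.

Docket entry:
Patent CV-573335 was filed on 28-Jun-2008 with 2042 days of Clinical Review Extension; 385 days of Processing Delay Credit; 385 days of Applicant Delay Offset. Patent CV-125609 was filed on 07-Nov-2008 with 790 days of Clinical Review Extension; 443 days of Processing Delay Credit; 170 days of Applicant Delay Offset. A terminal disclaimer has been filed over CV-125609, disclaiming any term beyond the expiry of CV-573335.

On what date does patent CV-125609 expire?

October 20, 2034

Natural term of CV-125609:
  Base: filing + 24 years → 7 November 2032.
  Clinical Review Extension: 790 days (within the 844-day cap) → +790 days → 6 January 2035.
  Processing Delay Credit: +443 days → 24 March 2036.
  Applicant Delay Offset: −170 days → 6 October 2035.
Expiry of referenced patent CV-573335:
  Base: filing + 24 years → 28 June 2032.
  Clinical Review Extension: 2042 days claimed exceeds the 844-day cap, so +844 days → 20 October 2034.
  Processing Delay Credit: +385 days → 9 November 2035.
  Applicant Delay Offset: −385 days → 20 October 2034.
Terminal disclaimer: CV-125609 expires on the earlier of 6 October 2035 and 20 October 2034.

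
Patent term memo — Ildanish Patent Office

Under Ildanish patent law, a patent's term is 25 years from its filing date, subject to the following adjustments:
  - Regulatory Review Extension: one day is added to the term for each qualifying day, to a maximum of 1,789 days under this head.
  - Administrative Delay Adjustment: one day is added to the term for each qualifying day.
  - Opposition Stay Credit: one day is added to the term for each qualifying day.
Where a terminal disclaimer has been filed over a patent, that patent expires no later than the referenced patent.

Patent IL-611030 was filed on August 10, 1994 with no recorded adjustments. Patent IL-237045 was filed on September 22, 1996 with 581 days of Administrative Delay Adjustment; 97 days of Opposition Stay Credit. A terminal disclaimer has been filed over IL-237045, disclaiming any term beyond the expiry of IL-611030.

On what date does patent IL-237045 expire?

Natural term of IL-237045:
  Base: filing + 25 years → 22 September 2021.
  Administrative Delay Adjustment: +581 days → 26 April 2023.
  Opposition Stay Credit: +97 days → 1 August 2023.
Expiry of referenced patent IL-611030:
  Base: filing + 25 years → 10 August 2019.
Terminal disclaimer: IL-237045 expires on the earlier of 1 August 2023 and 10 August 2019.

August 10, 2019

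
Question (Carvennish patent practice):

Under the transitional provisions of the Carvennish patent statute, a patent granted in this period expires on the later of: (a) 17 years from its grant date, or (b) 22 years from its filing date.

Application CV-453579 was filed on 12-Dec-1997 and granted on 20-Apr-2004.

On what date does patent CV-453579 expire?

April 20, 2021

(a) grant + 17 years → 20 April 2021.
(b) filing + 22 years → 12 December 2019.
Later of the two: 20 April 2021.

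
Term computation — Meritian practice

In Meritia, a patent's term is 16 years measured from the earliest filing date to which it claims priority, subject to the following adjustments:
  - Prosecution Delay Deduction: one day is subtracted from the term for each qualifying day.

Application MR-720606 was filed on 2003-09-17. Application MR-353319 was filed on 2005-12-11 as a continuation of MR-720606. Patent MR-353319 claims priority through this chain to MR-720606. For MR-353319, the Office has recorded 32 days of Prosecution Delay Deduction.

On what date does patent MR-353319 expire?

August 16, 2019

Earliest priority filing: 17 September 2003.
Base term: 17 September 2003 + 16 years → 17 September 2019.
Prosecution Delay Deduction: −32 days → 16 August 2019.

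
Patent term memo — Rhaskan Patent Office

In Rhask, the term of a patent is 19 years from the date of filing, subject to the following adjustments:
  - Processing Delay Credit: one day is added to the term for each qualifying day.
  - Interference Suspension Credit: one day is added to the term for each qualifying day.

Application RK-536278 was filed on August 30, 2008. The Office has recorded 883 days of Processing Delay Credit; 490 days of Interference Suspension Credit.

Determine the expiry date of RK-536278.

June 3, 2031

Base term: filing date + 19 years → 30 August 2027.
Processing Delay Credit: +883 days → 29 January 2030.
Interference Suspension Credit: +490 days → 3 June 2031.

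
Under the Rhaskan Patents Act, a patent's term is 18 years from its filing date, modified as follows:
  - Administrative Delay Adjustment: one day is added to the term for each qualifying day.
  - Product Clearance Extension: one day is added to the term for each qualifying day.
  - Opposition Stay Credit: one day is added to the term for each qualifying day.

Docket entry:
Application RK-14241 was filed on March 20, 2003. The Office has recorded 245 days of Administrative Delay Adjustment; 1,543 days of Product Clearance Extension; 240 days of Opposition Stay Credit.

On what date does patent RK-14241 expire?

October 8, 2026

Base term: filing date + 18 years → 20 March 2021.
Administrative Delay Adjustment: +245 days → 20 November 2021.
Product Clearance Extension: +1543 days → 10 February 2026.
Opposition Stay Credit: +240 days → 8 October 2026.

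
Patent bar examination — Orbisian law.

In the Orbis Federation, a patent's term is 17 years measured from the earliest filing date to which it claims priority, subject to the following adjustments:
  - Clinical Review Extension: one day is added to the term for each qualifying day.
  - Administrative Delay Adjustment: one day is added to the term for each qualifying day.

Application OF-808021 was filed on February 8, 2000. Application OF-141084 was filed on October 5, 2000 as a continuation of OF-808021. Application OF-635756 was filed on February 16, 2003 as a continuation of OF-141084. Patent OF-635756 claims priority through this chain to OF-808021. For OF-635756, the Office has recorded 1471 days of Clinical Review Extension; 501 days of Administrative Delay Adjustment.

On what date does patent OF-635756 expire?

2022-07-04

Earliest priority filing: 8 February 2000.
Base term: 8 February 2000 + 17 years → 8 February 2017.
Clinical Review Extension: +1471 days → 18 February 2021.
Administrative Delay Adjustment: +501 days → 4 July 2022.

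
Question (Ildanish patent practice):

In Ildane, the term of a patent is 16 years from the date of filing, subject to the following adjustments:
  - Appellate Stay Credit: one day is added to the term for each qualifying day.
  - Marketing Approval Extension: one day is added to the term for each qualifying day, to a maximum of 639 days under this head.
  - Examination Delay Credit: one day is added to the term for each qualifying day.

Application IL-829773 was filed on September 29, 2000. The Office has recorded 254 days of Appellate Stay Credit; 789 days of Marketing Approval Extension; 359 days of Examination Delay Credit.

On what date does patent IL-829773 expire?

Base term: filing date + 16 years → 29 September 2016.
Appellate Stay Credit: +254 days → 10 June 2017.
Marketing Approval Extension: 789 days claimed exceeds the 639-day cap, so +639 days → 11 March 2019.
Examination Delay Credit: +359 days → 4 March 2020.

2020-03-04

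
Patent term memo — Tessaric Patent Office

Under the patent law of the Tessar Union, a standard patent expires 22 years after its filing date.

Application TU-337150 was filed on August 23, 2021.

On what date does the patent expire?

August 23, 2043

Filing date + 22 years → 23 August 2043.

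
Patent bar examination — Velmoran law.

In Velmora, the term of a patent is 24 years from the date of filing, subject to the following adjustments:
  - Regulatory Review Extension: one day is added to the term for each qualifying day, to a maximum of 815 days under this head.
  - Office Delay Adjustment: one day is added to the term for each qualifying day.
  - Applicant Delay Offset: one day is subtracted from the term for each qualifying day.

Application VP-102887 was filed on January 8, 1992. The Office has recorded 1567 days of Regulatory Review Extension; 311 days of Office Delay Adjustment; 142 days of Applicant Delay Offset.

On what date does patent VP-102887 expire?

September 18, 2018

Base term: filing date + 24 years → 8 January 2016.
Regulatory Review Extension: 1567 days claimed exceeds the 815-day cap, so +815 days → 2 April 2018.
Office Delay Adjustment: +311 days → 7 February 2019.
Applicant Delay Offset: −142 days → 18 September 2018.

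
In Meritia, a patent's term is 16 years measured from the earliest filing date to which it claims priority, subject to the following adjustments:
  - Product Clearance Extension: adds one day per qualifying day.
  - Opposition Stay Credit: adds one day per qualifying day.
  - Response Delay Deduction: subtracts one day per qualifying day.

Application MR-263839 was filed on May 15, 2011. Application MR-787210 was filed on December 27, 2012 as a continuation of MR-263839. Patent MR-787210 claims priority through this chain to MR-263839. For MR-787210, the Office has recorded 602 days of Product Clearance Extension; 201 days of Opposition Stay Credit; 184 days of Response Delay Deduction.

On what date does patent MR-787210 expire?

Earliest priority filing: 15 May 2011.
Base term: 15 May 2011 + 16 years → 15 May 2027.
Product Clearance Extension: +602 days → 6 January 2029.
Opposition Stay Credit: +201 days → 26 July 2029.
Response Delay Deduction: −184 days → 23 January 2029.

2029-01-23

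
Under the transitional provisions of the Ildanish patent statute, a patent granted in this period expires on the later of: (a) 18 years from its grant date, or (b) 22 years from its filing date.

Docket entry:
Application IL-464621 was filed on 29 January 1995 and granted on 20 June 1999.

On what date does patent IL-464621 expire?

(a) grant + 18 years → 20 June 2017.
(b) filing + 22 years → 29 January 2017.
Later of the two: 20 June 2017.

June 20, 2017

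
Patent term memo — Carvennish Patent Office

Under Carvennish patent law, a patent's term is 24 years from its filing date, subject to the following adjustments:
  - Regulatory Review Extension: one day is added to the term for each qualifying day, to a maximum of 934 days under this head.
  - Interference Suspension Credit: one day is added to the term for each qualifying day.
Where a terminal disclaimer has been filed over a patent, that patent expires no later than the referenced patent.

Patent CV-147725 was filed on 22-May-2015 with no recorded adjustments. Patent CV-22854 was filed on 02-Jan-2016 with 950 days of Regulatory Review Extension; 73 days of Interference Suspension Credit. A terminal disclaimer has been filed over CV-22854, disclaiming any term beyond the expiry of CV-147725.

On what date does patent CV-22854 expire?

Natural term of CV-22854:
  Base: filing + 24 years → 2 January 2040.
  Regulatory Review Extension: 950 days claimed exceeds the 934-day cap, so +934 days → 24 July 2042.
  Interference Suspension Credit: +73 days → 5 October 2042.
Expiry of referenced patent CV-147725:
  Base: filing + 24 years → 22 May 2039.
Terminal disclaimer: CV-22854 expires on the earlier of 5 October 2042 and 22 May 2039.

2039-05-22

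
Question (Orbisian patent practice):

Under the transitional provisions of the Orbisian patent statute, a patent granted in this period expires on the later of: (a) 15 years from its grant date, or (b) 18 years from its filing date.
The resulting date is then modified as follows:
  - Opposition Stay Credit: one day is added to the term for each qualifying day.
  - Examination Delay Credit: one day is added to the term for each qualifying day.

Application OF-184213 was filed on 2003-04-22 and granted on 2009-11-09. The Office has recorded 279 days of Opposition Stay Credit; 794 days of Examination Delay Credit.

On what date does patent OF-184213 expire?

October 18, 2027

(a) grant + 15 years → 9 November 2024.
(b) filing + 18 years → 22 April 2021.
Later of the two: 9 November 2024.
Opposition Stay Credit: +279 days → 15 August 2025.
Examination Delay Credit: +794 days → 18 October 2027.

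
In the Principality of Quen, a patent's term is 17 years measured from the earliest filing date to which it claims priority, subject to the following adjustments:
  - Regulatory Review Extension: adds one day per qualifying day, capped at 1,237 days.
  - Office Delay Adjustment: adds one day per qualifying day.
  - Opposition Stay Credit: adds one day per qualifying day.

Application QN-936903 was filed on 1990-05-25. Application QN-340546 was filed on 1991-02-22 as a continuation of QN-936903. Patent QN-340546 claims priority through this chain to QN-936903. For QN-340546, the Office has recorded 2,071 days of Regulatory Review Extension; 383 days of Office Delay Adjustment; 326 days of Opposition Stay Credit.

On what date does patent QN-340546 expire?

Earliest priority filing: 25 May 1990.
Base term: 25 May 1990 + 17 years → 25 May 2007.
Regulatory Review Extension: 2071 days claimed exceeds the 1237-day cap, so +1237 days → 13 October 2010.
Office Delay Adjustment: +383 days → 31 October 2011.
Opposition Stay Credit: +326 days → 21 September 2012.

2012-09-21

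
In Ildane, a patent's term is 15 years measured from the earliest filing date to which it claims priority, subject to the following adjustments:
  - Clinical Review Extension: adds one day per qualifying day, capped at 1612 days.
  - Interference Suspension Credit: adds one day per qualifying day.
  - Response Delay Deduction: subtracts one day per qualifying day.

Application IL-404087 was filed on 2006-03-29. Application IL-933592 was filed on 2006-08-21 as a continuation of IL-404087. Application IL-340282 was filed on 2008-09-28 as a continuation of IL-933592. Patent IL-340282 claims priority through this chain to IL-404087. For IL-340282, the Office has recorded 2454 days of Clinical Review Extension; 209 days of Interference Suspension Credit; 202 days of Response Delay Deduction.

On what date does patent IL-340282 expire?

Earliest priority filing: 29 March 2006.
Base term: 29 March 2006 + 15 years → 29 March 2021.
Clinical Review Extension: 2454 days claimed exceeds the 1612-day cap, so +1612 days → 27 August 2025.
Interference Suspension Credit: +209 days → 24 March 2026.
Response Delay Deduction: −202 days → 3 September 2025.

September 3, 2025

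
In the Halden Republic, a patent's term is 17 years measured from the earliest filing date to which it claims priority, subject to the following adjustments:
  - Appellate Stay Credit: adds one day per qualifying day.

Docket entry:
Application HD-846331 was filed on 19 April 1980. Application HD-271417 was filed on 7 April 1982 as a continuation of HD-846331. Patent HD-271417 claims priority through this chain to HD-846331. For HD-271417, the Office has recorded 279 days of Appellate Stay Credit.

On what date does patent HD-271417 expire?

January 23, 1998

Earliest priority filing: 19 April 1980.
Base term: 19 April 1980 + 17 years → 19 April 1997.
Appellate Stay Credit: +279 days → 23 January 1998.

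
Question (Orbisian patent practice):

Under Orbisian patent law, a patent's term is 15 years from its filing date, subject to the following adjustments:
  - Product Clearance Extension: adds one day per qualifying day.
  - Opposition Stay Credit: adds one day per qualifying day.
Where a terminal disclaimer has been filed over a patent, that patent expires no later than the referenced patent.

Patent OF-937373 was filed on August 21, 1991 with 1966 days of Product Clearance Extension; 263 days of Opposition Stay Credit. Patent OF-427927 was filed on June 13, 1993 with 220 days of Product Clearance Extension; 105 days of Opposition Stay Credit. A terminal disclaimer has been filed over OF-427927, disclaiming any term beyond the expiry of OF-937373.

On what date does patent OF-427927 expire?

2009-05-04

Natural term of OF-427927:
  Base: filing + 15 years → 13 June 2008.
  Product Clearance Extension: +220 days → 19 January 2009.
  Opposition Stay Credit: +105 days → 4 May 2009.
Expiry of referenced patent OF-937373:
  Base: filing + 15 years → 21 August 2006.
  Product Clearance Extension: +1966 days → 8 January 2012.
  Opposition Stay Credit: +263 days → 27 September 2012.
Terminal disclaimer: OF-427927 expires on the earlier of 4 May 2009 and 27 September 2012.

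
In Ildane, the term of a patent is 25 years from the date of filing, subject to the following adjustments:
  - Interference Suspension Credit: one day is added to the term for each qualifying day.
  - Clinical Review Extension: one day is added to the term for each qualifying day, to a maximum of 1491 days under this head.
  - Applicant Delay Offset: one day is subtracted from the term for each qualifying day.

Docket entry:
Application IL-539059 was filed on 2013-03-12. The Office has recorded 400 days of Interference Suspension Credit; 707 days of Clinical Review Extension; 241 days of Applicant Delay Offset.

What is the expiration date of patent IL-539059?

Base term: filing date + 25 years → 12 March 2038.
Interference Suspension Credit: +400 days → 16 April 2039.
Clinical Review Extension: 707 days (within the 1491-day cap) → +707 days → 23 March 2041.
Applicant Delay Offset: −241 days → 25 July 2040.

July 25, 2040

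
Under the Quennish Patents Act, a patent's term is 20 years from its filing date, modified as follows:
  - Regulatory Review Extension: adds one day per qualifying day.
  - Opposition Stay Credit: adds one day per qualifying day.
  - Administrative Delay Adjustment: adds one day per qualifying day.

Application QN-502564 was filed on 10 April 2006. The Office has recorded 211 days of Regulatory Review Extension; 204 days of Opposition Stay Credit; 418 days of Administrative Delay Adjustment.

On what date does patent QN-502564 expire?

2028-07-21

Base term: filing date + 20 years → 10 April 2026.
Regulatory Review Extension: +211 days → 7 November 2026.
Opposition Stay Credit: +204 days → 30 May 2027.
Administrative Delay Adjustment: +418 days → 21 July 2028.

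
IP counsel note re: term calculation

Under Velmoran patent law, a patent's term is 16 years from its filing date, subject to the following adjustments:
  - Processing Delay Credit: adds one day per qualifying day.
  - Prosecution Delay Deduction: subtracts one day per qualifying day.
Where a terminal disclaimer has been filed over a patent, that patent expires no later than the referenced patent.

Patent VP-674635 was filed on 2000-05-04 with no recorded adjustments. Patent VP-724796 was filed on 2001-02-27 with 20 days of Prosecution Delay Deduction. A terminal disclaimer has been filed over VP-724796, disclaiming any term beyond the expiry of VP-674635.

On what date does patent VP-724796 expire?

May 4, 2016

Natural term of VP-724796:
  Base: filing + 16 years → 27 February 2017.
  Prosecution Delay Deduction: −20 days → 7 February 2017.
Expiry of referenced patent VP-674635:
  Base: filing + 16 years → 4 May 2016.
Terminal disclaimer: VP-724796 expires on the earlier of 7 February 2017 and 4 May 2016.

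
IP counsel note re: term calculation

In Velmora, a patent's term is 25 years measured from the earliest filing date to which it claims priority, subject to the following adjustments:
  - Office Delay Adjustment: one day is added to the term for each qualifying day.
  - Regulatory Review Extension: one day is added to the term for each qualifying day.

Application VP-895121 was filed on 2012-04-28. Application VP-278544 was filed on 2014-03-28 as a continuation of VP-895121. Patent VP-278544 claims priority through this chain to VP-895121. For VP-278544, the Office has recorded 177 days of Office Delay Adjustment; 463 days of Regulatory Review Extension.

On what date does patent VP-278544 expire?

January 28, 2039

Earliest priority filing: 28 April 2012.
Base term: 28 April 2012 + 25 years → 28 April 2037.
Office Delay Adjustment: +177 days → 22 October 2037.
Regulatory Review Extension: +463 days → 28 January 2039.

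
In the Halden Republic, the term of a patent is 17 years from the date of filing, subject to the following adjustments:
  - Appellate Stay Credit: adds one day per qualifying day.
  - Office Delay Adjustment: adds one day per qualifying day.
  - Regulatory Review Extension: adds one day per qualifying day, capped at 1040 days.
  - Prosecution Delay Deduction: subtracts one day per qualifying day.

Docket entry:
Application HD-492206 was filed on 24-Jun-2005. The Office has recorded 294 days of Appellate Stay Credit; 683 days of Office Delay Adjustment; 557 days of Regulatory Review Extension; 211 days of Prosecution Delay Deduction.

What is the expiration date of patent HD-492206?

February 6, 2026

Base term: filing date + 17 years → 24 June 2022.
Appellate Stay Credit: +294 days → 14 April 2023.
Office Delay Adjustment: +683 days → 25 February 2025.
Regulatory Review Extension: 557 days (within the 1040-day cap) → +557 days → 5 September 2026.
Prosecution Delay Deduction: −211 days → 6 February 2026.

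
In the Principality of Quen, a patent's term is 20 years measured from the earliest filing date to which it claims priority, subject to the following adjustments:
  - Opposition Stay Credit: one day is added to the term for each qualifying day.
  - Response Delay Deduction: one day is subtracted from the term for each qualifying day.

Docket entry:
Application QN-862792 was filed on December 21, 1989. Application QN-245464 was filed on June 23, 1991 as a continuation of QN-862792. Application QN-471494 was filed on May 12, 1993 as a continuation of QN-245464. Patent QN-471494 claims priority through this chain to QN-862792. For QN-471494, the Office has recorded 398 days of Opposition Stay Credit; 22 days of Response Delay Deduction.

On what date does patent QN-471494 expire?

2011-01-01

Earliest priority filing: 21 December 1989.
Base term: 21 December 1989 + 20 years → 21 December 2009.
Opposition Stay Credit: +398 days → 23 January 2011.
Response Delay Deduction: −22 days → 1 January 2011.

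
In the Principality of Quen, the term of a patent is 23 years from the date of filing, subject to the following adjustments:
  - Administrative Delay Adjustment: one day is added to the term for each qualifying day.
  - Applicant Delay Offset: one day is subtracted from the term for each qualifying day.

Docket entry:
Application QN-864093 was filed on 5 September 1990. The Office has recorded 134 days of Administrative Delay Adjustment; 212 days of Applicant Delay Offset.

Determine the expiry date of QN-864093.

Base term: filing date + 23 years → 5 September 2013.
Administrative Delay Adjustment: +134 days → 17 January 2014.
Applicant Delay Offset: −212 days → 19 June 2013.

2013-06-19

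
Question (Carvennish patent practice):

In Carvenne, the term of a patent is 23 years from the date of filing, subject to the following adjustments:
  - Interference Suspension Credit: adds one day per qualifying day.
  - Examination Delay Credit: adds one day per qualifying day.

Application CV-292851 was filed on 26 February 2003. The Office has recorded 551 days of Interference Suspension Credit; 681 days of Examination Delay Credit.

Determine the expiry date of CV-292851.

July 12, 2029

Base term: filing date + 23 years → 26 February 2026.
Interference Suspension Credit: +551 days → 31 August 2027.
Examination Delay Credit: +681 days → 12 July 2029.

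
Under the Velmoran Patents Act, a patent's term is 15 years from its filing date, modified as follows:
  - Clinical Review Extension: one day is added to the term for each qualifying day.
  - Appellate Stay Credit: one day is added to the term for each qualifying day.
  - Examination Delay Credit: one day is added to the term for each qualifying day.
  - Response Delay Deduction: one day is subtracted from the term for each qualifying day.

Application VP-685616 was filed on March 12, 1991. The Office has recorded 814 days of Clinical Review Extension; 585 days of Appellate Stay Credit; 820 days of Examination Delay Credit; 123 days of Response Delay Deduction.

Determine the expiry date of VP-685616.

2011-12-07

Base term: filing date + 15 years → 12 March 2006.
Clinical Review Extension: +814 days → 3 June 2008.
Appellate Stay Credit: +585 days → 9 January 2010.
Examination Delay Credit: +820 days → 8 April 2012.
Response Delay Deduction: −123 days → 7 December 2011.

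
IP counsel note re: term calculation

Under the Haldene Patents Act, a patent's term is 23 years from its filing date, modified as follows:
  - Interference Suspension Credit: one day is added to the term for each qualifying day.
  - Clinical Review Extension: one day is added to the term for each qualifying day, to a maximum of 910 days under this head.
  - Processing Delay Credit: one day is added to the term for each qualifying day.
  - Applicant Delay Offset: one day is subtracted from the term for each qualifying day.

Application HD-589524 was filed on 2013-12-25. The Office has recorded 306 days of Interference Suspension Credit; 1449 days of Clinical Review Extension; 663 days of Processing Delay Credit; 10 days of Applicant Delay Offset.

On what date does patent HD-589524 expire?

2042-02-06

Base term: filing date + 23 years → 25 December 2036.
Interference Suspension Credit: +306 days → 27 October 2037.
Clinical Review Extension: 1449 days claimed exceeds the 910-day cap, so +910 days → 24 April 2040.
Processing Delay Credit: +663 days → 16 February 2042.
Applicant Delay Offset: −10 days → 6 February 2042.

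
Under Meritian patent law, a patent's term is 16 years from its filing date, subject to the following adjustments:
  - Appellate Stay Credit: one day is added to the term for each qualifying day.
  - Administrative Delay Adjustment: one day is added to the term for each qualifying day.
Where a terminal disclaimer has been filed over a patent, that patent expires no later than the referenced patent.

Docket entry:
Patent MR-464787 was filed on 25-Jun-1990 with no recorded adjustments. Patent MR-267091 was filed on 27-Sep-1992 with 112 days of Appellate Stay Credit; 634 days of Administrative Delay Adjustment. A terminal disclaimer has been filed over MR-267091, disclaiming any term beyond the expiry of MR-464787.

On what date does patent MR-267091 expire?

Natural term of MR-267091:
  Base: filing + 16 years → 27 September 2008.
  Appellate Stay Credit: +112 days → 17 January 2009.
  Administrative Delay Adjustment: +634 days → 13 October 2010.
Expiry of referenced patent MR-464787:
  Base: filing + 16 years → 25 June 2006.
Terminal disclaimer: MR-267091 expires on the earlier of 13 October 2010 and 25 June 2006.

June 25, 2006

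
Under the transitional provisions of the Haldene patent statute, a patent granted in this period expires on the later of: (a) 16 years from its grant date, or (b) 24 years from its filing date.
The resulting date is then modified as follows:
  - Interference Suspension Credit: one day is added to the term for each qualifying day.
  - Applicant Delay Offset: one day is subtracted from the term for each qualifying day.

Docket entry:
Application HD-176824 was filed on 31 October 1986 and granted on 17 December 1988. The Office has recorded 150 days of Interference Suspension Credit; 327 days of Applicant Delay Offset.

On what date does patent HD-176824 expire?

(a) grant + 16 years → 17 December 2004.
(b) filing + 24 years → 31 October 2010.
Later of the two: 31 October 2010.
Interference Suspension Credit: +150 days → 30 March 2011.
Applicant Delay Offset: −327 days → 7 May 2010.

2010-05-07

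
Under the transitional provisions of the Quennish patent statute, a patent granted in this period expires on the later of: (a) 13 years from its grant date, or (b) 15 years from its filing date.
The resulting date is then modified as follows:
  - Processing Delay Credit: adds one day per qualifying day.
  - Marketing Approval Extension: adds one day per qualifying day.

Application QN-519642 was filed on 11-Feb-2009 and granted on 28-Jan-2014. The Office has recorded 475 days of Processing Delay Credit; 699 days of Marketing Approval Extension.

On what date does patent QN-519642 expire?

April 16, 2030

(a) grant + 13 years → 28 January 2027.
(b) filing + 15 years → 11 February 2024.
Later of the two: 28 January 2027.
Processing Delay Credit: +475 days → 17 May 2028.
Marketing Approval Extension: +699 days → 16 April 2030.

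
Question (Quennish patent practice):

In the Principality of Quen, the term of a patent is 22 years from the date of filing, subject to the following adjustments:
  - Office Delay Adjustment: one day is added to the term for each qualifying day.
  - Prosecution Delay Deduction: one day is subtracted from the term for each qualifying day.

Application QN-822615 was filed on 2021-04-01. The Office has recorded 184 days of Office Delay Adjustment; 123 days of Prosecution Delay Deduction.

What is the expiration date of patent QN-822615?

Base term: filing date + 22 years → 1 April 2043.
Office Delay Adjustment: +184 days → 2 October 2043.
Prosecution Delay Deduction: −123 days → 1 June 2043.

2043-06-01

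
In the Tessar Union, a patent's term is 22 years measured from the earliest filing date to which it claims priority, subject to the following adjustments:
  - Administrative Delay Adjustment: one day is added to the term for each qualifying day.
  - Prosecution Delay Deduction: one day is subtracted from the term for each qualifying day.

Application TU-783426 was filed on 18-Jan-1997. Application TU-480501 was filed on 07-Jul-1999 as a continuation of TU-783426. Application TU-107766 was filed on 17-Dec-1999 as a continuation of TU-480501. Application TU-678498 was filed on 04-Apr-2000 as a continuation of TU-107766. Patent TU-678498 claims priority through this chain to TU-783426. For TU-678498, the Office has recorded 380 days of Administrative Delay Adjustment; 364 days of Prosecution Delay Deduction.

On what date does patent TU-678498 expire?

Earliest priority filing: 18 January 1997.
Base term: 18 January 1997 + 22 years → 18 January 2019.
Administrative Delay Adjustment: +380 days → 2 February 2020.
Prosecution Delay Deduction: −364 days → 3 February 2019.

2019-02-03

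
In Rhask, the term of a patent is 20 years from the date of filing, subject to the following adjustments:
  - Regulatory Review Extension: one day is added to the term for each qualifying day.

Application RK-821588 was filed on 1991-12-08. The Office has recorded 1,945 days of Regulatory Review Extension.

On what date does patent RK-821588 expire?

Base term: filing date + 20 years → 8 December 2011.
Regulatory Review Extension: +1945 days → 5 April 2017.

2017-04-05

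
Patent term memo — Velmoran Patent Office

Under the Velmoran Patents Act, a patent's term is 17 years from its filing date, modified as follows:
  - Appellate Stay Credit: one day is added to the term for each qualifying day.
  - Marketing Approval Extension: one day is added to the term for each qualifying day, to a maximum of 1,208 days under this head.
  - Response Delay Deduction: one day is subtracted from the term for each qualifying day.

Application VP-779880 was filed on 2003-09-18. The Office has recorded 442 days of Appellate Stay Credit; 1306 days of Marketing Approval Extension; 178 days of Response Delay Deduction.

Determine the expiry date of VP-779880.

2024-09-29

Base term: filing date + 17 years → 18 September 2020.
Appellate Stay Credit: +442 days → 4 December 2021.
Marketing Approval Extension: 1306 days claimed exceeds the 1208-day cap, so +1208 days → 26 March 2025.
Response Delay Deduction: −178 days → 29 September 2024.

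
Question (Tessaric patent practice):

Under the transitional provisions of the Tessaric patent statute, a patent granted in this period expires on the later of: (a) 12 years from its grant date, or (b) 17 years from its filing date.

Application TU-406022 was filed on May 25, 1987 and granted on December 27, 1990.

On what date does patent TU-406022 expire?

(a) grant + 12 years → 27 December 2002.
(b) filing + 17 years → 25 May 2004.
Later of the two: 25 May 2004.

2004-05-25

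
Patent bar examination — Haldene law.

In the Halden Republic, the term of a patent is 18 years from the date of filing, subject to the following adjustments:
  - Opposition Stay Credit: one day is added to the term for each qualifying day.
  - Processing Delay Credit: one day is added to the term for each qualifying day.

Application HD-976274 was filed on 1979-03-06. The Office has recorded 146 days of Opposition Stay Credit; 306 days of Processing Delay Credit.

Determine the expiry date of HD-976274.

June 1, 1998

Base term: filing date + 18 years → 6 March 1997.
Opposition Stay Credit: +146 days → 30 July 1997.
Processing Delay Credit: +306 days → 1 June 1998.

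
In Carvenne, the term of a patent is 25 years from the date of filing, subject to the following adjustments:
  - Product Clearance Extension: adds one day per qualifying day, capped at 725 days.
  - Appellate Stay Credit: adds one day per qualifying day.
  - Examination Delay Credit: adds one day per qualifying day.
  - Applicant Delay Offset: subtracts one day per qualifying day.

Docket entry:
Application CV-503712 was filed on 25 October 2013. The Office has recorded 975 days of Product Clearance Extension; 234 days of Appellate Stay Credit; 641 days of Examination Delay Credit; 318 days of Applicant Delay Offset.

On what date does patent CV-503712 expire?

2042-04-29

Base term: filing date + 25 years → 25 October 2038.
Product Clearance Extension: 975 days claimed exceeds the 725-day cap, so +725 days → 19 October 2040.
Appellate Stay Credit: +234 days → 10 June 2041.
Examination Delay Credit: +641 days → 13 March 2043.
Applicant Delay Offset: −318 days → 29 April 2042.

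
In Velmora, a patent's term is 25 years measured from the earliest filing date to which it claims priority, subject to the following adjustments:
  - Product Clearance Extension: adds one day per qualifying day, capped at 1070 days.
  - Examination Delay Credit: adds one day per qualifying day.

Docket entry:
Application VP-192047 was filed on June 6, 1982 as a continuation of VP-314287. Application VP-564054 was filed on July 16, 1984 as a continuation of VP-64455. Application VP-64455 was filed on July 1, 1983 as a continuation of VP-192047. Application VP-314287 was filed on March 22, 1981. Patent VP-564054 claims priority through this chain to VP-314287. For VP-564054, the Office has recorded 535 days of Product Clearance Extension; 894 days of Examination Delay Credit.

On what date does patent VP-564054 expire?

Earliest priority filing: 22 March 1981.
Base term: 22 March 1981 + 25 years → 22 March 2006.
Product Clearance Extension: 535 days (within the 1070-day cap) → +535 days → 8 September 2007.
Examination Delay Credit: +894 days → 18 February 2010.

2010-02-18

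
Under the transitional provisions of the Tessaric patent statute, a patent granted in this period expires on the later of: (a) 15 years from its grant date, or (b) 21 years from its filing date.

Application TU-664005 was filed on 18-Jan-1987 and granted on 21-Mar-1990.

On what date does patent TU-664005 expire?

(a) grant + 15 years → 21 March 2005.
(b) filing + 21 years → 18 January 2008.
Later of the two: 18 January 2008.

January 18, 2008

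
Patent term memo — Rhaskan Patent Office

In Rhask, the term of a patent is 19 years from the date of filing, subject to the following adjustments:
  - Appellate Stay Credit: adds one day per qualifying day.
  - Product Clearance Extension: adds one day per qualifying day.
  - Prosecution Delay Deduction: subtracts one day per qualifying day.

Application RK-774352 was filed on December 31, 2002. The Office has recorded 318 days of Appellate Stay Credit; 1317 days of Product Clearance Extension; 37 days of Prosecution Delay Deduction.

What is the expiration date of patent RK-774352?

May 17, 2026

Base term: filing date + 19 years → 31 December 2021.
Appellate Stay Credit: +318 days → 14 November 2022.
Product Clearance Extension: +1317 days → 23 June 2026.
Prosecution Delay Deduction: −37 days → 17 May 2026.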